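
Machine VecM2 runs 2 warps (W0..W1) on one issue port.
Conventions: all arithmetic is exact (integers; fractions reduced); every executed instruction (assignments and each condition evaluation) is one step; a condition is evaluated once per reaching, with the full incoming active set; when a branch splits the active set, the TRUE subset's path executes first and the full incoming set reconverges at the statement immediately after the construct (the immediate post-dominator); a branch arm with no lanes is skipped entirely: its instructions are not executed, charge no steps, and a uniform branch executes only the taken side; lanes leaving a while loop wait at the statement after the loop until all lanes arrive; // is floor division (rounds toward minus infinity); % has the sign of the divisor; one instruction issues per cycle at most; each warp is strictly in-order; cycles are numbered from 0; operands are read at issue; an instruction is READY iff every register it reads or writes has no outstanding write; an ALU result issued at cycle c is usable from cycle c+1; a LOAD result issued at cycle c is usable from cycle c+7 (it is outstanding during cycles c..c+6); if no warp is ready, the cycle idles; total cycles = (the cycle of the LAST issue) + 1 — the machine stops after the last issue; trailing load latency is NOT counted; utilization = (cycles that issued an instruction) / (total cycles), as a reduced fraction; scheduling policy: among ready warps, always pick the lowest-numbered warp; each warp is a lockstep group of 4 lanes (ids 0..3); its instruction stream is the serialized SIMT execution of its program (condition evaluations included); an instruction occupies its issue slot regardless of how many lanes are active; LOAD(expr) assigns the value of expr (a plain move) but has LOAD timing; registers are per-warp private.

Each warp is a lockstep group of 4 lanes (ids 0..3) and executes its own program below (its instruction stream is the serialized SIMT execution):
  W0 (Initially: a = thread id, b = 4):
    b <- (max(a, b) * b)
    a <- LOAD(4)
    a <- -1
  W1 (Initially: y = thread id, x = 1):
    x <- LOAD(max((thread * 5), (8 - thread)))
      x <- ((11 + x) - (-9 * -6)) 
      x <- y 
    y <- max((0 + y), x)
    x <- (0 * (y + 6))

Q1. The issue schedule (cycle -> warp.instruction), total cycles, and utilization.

cycle 0: W0.I0
cycle 1: W0.I1
cycle 2: W1.I0
cycle 3: idle
cycle 4: idle
cycle 5: idle
cycle 6: idle
cycle 7: idle
cycle 8: W0.I2
cycle 9: W1.I1
cycle 10: W1.I2
cycle 11: W1.I3
cycle 12: W1.I4

Answer: 13 cycles, utilization 8/13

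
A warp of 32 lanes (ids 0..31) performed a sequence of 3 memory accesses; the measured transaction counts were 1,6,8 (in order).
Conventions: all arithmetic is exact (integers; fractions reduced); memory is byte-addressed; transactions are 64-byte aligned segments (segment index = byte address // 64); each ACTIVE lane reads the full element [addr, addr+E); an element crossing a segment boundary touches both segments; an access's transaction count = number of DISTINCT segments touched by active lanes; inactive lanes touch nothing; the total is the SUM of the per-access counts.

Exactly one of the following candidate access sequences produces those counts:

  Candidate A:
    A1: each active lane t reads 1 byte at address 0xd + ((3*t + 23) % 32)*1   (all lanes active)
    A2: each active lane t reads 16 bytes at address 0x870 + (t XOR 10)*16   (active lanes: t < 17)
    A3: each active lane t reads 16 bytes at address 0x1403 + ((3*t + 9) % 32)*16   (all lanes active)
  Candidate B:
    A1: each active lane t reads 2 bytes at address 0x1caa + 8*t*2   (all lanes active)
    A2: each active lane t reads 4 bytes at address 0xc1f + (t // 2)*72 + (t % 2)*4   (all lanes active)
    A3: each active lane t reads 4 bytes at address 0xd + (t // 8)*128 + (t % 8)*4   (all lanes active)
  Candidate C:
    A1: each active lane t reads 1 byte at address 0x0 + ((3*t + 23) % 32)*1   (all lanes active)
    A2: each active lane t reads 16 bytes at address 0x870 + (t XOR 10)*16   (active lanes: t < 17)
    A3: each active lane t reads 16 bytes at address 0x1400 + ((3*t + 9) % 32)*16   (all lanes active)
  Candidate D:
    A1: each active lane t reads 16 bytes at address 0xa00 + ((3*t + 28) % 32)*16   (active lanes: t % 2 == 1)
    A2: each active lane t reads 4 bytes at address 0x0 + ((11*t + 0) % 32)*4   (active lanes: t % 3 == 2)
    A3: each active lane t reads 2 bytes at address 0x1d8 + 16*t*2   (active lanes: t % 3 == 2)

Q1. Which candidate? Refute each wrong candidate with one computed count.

A: A3 gives 9 transactions, not 8
B: A1 gives 9 transactions, not 1
D: A1 gives 8 transactions, not 1
C: all counts match (1,6,8)

Answer: C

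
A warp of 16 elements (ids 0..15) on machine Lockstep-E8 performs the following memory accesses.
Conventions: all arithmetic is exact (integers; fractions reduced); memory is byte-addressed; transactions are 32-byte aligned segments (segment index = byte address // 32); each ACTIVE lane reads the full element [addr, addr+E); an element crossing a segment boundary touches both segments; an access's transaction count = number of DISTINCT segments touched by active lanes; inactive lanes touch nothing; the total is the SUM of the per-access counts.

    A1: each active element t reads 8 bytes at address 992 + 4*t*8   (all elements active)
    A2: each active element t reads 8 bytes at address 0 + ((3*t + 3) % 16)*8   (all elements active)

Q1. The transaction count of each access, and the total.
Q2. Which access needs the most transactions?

A1: 16 transactions
A2: 4 transactions

Answer: 16,4; total 20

Answer: A1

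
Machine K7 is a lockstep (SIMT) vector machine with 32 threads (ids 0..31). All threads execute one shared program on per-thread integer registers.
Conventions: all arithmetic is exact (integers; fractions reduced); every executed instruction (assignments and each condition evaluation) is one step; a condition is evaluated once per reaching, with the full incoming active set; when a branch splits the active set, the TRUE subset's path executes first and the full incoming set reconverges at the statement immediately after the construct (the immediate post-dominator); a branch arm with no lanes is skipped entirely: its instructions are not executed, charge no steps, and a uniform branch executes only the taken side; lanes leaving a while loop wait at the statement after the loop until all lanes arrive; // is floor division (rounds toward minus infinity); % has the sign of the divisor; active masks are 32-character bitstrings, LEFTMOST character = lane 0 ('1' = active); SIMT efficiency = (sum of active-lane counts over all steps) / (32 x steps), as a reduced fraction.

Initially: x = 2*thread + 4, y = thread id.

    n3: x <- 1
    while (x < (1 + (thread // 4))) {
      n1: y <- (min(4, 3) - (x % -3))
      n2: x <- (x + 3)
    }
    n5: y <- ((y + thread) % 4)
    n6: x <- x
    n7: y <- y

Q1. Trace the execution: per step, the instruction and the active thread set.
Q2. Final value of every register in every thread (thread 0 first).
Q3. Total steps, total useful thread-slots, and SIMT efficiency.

step 0: x <- 1                       11111111111111111111111111111111
step 1: eval (x < (1 + (thread // 4))) 11111111111111111111111111111111
step 2: y <- (min(4, 3) - (x % -3))  00001111111111111111111111111111
step 3: x <- (x + 3)                 00001111111111111111111111111111
step 4: eval (x < (1 + (thread // 4))) 00001111111111111111111111111111
step 5: y <- (min(4, 3) - (x % -3))  00000000000000001111111111111111
step 6: x <- (x + 3)                 00000000000000001111111111111111
step 7: eval (x < (1 + (thread // 4))) 00000000000000001111111111111111
step 8: y <- (min(4, 3) - (x % -3))  00000000000000000000000000001111
step 9: x <- (x + 3)                 00000000000000000000000000001111
step 10: eval (x < (1 + (thread // 4))) 00000000000000000000000000001111
step 11: y <- ((y + thread) % 4)      11111111111111111111111111111111
step 12: x <- x                       11111111111111111111111111111111
step 13: y <- y                       11111111111111111111111111111111

Answer: 14 steps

x: 1,1,1,1,4,4,4,4,4,4,4,4,4,4,4,4,7,7,7,7,7,7,7,7,7,7,7,7,10,10,10,10
y: 0,2,0,2,1,2,3,0,1,2,3,0,1,2,3,0,1,2,3,0,1,2,3,0,1,2,3,0,1,2,3,0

steps = 14; useful = 304; efficiency = 304/448 = 19/28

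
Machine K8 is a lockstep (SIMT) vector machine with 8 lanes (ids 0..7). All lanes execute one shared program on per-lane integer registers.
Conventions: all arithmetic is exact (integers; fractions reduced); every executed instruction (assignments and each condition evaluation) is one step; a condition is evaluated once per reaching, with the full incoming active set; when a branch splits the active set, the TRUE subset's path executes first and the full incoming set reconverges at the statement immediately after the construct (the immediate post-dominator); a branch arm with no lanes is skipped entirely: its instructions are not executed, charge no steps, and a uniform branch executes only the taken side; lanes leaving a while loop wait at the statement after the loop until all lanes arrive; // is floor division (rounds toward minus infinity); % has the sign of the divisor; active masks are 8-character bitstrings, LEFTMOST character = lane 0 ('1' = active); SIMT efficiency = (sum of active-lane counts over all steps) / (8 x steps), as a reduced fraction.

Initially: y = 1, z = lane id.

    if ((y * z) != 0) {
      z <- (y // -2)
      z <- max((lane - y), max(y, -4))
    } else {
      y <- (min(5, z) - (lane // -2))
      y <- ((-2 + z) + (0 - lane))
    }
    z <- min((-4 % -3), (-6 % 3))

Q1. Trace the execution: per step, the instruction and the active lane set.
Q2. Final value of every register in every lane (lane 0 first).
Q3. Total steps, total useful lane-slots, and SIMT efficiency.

step 0: eval ((y * z) != 0)          11111111
step 1: z <- (y // -2)               01111111
step 2: z <- max((lane - y), max(y, -4)) 01111111
step 3: y <- (min(5, z) - (lane // -2)) 10000000
step 4: y <- ((-2 + z) + (0 - lane)) 10000000
step 5: z <- min((-4 % -3), (-6 % 3)) 11111111

Answer: 6 steps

y: -2,1,1,1,1,1,1,1
z: -1,-1,-1,-1,-1,-1,-1,-1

steps = 6; useful = 32; efficiency = 32/48 = 2/3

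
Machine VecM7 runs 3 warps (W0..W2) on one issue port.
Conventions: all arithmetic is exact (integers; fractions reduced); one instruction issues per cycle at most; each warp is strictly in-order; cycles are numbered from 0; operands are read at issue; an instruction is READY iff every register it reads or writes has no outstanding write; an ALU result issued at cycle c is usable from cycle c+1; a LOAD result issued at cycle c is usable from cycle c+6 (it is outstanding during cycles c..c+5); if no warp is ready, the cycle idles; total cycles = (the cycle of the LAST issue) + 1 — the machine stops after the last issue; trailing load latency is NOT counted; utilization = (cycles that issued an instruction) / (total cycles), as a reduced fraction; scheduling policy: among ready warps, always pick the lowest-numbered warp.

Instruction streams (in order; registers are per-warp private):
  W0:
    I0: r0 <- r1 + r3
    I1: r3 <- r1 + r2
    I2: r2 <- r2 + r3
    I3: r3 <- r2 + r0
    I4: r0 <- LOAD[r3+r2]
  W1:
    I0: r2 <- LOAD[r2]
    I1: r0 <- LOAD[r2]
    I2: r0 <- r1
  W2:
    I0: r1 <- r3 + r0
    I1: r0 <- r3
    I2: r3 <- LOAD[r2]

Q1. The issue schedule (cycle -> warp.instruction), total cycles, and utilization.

cycle 0: W0.I0
cycle 1: W0.I1
cycle 2: W0.I2
cycle 3: W0.I3
cycle 4: W0.I4
cycle 5: W1.I0
cycle 6: W2.I0
cycle 7: W2.I1
cycle 8: W2.I2
cycle 9: idle
cycle 10: idle
cycle 11: W1.I1
cycle 12: idle
cycle 13: idle
cycle 14: idle
cycle 15: idle
cycle 16: idle
cycle 17: W1.I2

Answer: 18 cycles, utilization 11/18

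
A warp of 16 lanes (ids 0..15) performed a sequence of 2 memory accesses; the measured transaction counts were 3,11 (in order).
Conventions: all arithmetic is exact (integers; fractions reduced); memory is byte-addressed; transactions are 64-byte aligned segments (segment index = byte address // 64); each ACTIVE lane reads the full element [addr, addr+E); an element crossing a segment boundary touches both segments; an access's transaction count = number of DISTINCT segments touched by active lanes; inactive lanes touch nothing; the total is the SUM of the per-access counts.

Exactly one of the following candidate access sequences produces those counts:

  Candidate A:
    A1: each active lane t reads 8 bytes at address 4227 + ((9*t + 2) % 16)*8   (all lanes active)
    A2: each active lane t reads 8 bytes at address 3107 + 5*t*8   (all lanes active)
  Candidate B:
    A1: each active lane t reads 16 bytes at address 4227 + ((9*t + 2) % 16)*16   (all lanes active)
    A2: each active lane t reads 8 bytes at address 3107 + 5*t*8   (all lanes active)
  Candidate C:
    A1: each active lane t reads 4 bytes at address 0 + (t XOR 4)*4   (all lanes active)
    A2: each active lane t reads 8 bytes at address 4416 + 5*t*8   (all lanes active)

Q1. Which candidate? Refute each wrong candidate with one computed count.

B: A1 gives 5 transactions, not 3
C: A1 gives 1 transaction, not 3
A: all counts match (3,11)

Answer: A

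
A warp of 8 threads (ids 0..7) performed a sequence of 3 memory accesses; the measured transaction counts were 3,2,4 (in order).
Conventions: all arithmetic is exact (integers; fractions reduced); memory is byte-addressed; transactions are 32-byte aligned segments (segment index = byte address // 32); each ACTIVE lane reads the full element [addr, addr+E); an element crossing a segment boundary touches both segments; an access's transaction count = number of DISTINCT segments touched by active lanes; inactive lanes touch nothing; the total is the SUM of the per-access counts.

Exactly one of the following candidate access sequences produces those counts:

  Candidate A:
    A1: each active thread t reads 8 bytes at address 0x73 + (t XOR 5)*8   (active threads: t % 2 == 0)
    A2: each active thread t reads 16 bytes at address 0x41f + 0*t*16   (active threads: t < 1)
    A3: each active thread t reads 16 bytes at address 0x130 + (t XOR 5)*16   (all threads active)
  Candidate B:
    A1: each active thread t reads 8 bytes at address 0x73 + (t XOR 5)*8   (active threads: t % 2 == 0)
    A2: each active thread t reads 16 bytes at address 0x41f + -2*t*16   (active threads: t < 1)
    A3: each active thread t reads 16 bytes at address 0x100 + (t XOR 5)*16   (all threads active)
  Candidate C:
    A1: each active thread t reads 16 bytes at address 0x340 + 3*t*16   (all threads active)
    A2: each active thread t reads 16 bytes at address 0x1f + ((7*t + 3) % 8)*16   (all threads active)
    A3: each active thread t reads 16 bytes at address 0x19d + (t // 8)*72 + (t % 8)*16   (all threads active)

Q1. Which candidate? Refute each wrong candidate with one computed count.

A: A3 gives 5 transactions, not 4
C: A1 gives 8 transactions, not 3
B: all counts match (3,2,4)

Answer: B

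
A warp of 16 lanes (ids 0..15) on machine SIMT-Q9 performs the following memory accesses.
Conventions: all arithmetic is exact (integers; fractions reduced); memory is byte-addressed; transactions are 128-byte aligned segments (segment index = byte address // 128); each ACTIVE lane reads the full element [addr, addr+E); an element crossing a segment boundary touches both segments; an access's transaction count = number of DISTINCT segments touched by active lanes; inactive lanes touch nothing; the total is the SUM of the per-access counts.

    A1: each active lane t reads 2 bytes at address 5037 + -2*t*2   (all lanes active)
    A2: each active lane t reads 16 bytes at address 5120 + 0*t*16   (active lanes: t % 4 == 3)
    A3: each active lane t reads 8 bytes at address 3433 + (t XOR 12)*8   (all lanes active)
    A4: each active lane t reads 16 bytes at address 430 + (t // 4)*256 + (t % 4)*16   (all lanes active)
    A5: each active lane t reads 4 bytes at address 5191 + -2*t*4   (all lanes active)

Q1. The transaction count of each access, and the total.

A1: 2 transactions
A2: 1 transaction
A3: 2 transactions
A4: 4 transactions
A5: 2 transactions

Answer: 2,1,2,4,2; total 11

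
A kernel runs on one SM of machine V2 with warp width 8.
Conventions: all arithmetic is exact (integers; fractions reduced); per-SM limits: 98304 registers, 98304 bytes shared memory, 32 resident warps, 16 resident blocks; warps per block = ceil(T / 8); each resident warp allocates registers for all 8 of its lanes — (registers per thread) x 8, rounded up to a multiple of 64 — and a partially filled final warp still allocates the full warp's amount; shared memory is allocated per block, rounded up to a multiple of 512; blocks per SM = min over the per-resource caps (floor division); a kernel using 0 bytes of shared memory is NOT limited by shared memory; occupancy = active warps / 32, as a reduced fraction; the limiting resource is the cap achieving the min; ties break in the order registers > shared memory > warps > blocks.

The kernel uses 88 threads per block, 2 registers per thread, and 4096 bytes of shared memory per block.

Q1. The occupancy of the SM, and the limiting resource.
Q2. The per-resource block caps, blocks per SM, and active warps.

Answer: occupancy 11/16, limited by warps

registers: 139 blocks
shared memory: 24 blocks
warps: 2 blocks
blocks: 16 blocks

Answer: 2 blocks, 22 active warps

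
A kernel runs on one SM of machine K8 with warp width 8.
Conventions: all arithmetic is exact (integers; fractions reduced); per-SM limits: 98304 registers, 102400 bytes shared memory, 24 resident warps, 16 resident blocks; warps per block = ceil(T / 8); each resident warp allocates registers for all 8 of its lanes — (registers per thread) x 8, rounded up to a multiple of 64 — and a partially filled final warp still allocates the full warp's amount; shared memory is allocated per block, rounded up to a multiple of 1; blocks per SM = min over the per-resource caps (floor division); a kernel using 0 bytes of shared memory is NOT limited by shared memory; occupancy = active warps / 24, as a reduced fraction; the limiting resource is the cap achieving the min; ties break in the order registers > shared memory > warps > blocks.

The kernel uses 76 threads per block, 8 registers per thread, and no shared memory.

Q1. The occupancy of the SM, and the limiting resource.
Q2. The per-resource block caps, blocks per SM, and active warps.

Answer: occupancy 5/6, limited by warps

registers: 153 blocks
shared memory: no limit (kernel uses none)
warps: 2 blocks
blocks: 16 blocks

Answer: 2 blocks, 20 active warps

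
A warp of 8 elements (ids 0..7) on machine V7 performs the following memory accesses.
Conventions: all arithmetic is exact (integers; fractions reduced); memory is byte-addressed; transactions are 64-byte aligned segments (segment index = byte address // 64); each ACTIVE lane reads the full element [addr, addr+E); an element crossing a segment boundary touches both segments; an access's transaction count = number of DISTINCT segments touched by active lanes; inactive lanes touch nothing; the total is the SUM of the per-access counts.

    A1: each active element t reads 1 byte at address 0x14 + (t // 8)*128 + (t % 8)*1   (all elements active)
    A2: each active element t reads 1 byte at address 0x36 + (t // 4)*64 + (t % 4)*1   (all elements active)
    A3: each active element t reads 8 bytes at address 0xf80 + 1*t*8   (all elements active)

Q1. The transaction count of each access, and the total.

A1: 1 transaction
A2: 2 transactions
A3: 1 transaction

Answer: 1,2,1; total 4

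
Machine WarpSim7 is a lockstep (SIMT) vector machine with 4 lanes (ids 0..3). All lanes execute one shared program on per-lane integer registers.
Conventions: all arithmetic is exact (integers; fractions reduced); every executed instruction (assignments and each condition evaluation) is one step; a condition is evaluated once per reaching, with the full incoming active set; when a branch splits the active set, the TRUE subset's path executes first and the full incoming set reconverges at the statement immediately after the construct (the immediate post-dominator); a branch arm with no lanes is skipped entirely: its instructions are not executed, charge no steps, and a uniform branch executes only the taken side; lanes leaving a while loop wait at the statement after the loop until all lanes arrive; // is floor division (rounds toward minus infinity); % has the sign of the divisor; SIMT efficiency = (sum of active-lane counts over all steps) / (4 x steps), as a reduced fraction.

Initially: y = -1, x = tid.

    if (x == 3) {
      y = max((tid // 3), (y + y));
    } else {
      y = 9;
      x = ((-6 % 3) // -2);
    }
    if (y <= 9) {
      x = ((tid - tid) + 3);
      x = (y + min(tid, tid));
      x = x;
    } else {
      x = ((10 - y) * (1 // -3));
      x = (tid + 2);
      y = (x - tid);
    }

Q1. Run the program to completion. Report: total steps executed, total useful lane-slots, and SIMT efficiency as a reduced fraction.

Answer: 8 steps, 27 useful, 27/32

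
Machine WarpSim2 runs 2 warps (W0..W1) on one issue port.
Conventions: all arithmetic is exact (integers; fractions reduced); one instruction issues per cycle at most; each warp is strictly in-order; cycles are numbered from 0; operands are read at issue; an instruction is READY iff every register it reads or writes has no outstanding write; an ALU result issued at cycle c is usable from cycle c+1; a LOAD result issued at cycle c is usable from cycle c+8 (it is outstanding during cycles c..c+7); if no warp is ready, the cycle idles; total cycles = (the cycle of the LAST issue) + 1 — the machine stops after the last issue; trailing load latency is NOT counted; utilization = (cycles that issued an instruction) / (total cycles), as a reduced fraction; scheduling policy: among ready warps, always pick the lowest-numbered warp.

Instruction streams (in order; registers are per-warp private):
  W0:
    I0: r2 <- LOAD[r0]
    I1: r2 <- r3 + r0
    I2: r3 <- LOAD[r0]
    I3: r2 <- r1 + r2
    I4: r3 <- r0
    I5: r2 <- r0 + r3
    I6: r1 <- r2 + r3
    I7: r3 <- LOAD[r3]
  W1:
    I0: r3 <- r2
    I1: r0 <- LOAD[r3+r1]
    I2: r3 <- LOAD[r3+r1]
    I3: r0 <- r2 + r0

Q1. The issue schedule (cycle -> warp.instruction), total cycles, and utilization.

cycle 0: W0.I0
cycle 1: W1.I0
cycle 2: W1.I1
cycle 3: W1.I2
cycle 4: idle
cycle 5: idle
cycle 6: idle
cycle 7: idle
cycle 8: W0.I1
cycle 9: W0.I2
cycle 10: W0.I3
cycle 11: W1.I3
cycle 12: idle
cycle 13: idle
cycle 14: idle
cycle 15: idle
cycle 16: idle
cycle 17: W0.I4
cycle 18: W0.I5
cycle 19: W0.I6
cycle 20: W0.I7

Answer: 21 cycles, utilization 4/7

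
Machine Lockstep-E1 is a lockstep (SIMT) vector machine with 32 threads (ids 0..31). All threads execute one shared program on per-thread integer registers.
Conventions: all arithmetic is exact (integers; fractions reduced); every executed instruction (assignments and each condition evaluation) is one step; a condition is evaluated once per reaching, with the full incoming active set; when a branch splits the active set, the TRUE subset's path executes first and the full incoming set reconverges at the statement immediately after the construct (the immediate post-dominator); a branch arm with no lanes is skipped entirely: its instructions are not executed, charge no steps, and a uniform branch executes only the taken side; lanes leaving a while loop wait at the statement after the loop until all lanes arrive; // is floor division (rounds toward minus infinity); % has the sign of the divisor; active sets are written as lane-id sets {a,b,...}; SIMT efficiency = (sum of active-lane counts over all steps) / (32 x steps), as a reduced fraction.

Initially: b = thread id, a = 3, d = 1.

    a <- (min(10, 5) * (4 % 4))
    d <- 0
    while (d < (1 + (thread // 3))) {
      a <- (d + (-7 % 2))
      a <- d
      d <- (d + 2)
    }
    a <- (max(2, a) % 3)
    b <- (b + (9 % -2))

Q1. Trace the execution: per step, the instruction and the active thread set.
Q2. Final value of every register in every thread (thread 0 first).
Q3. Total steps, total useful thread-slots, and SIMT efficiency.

step 0: a <- (min(10, 5) * (4 % 4))  {0,1,2,3,4,5,6,7,8,9,10,11,12,13,14,15,16,17,18,19,20,21,22,23,24,25,26,27,28,29,30,31}
step 1: d <- 0                       {0,1,2,3,4,5,6,7,8,9,10,11,12,13,14,15,16,17,18,19,20,21,22,23,24,25,26,27,28,29,30,31}
step 2: eval (d < (1 + (thread // 3))) {0,1,2,3,4,5,6,7,8,9,10,11,12,13,14,15,16,17,18,19,20,21,22,23,24,25,26,27,28,29,30,31}
step 3: a <- (d + (-7 % 2))          {0,1,2,3,4,5,6,7,8,9,10,11,12,13,14,15,16,17,18,19,20,21,22,23,24,25,26,27,28,29,30,31}
step 4: a <- d                       {0,1,2,3,4,5,6,7,8,9,10,11,12,13,14,15,16,17,18,19,20,21,22,23,24,25,26,27,28,29,30,31}
step 5: d <- (d + 2)                 {0,1,2,3,4,5,6,7,8,9,10,11,12,13,14,15,16,17,18,19,20,21,22,23,24,25,26,27,28,29,30,31}
step 6: eval (d < (1 + (thread // 3))) {0,1,2,3,4,5,6,7,8,9,10,11,12,13,14,15,16,17,18,19,20,21,22,23,24,25,26,27,28,29,30,31}
step 7: a <- (d + (-7 % 2))          {6,7,8,9,10,11,12,13,14,15,16,17,18,19,20,21,22,23,24,25,26,27,28,29,30,31}
step 8: a <- d                       {6,7,8,9,10,11,12,13,14,15,16,17,18,19,20,21,22,23,24,25,26,27,28,29,30,31}
step 9: d <- (d + 2)                 {6,7,8,9,10,11,12,13,14,15,16,17,18,19,20,21,22,23,24,25,26,27,28,29,30,31}
step 10: eval (d < (1 + (thread // 3))) {6,7,8,9,10,11,12,13,14,15,16,17,18,19,20,21,22,23,24,25,26,27,28,29,30,31}
step 11: a <- (d + (-7 % 2))          {12,13,14,15,16,17,18,19,20,21,22,23,24,25,26,27,28,29,30,31}
step 12: a <- d                       {12,13,14,15,16,17,18,19,20,21,22,23,24,25,26,27,28,29,30,31}
step 13: d <- (d + 2)                 {12,13,14,15,16,17,18,19,20,21,22,23,24,25,26,27,28,29,30,31}
step 14: eval (d < (1 + (thread // 3))) {12,13,14,15,16,17,18,19,20,21,22,23,24,25,26,27,28,29,30,31}
step 15: a <- (d + (-7 % 2))          {18,19,20,21,22,23,24,25,26,27,28,29,30,31}
step 16: a <- d                       {18,19,20,21,22,23,24,25,26,27,28,29,30,31}
step 17: d <- (d + 2)                 {18,19,20,21,22,23,24,25,26,27,28,29,30,31}
step 18: eval (d < (1 + (thread // 3))) {18,19,20,21,22,23,24,25,26,27,28,29,30,31}
step 19: a <- (d + (-7 % 2))          {24,25,26,27,28,29,30,31}
step 20: a <- d                       {24,25,26,27,28,29,30,31}
step 21: d <- (d + 2)                 {24,25,26,27,28,29,30,31}
step 22: eval (d < (1 + (thread // 3))) {24,25,26,27,28,29,30,31}
step 23: a <- (d + (-7 % 2))          {30,31}
step 24: a <- d                       {30,31}
step 25: d <- (d + 2)                 {30,31}
step 26: eval (d < (1 + (thread // 3))) {30,31}
step 27: a <- (max(2, a) % 3)         {0,1,2,3,4,5,6,7,8,9,10,11,12,13,14,15,16,17,18,19,20,21,22,23,24,25,26,27,28,29,30,31}
step 28: b <- (b + (9 % -2))          {0,1,2,3,4,5,6,7,8,9,10,11,12,13,14,15,16,17,18,19,20,21,22,23,24,25,26,27,28,29,30,31}

Answer: 29 steps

b: -1,0,1,2,3,4,5,6,7,8,9,10,11,12,13,14,15,16,17,18,19,20,21,22,23,24,25,26,27,28,29,30
a: 2,2,2,2,2,2,2,2,2,2,2,2,1,1,1,1,1,1,0,0,0,0,0,0,2,2,2,2,2,2,1,1
d: 2,2,2,2,2,2,4,4,4,4,4,4,6,6,6,6,6,6,8,8,8,8,8,8,10,10,10,10,10,10,12,12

steps = 29; useful = 568; efficiency = 568/928 = 71/116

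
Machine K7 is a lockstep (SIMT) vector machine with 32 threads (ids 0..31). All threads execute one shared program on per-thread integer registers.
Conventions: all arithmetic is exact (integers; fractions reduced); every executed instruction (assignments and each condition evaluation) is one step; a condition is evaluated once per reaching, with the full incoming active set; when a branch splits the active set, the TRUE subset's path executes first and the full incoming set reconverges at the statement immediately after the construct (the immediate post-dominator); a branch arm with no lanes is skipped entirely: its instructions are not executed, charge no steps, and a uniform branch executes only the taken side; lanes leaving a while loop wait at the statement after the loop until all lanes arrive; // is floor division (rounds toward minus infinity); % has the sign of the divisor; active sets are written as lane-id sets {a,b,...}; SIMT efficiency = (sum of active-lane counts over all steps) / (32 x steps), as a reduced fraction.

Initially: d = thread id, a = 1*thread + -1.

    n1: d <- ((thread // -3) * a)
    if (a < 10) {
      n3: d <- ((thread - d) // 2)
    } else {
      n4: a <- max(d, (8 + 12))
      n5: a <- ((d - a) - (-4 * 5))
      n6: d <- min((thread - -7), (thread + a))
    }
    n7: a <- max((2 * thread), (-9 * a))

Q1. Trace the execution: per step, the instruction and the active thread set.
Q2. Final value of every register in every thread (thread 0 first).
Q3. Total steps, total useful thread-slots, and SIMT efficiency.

step 0: d <- ((thread // -3) * a)    {0,1,2,3,4,5,6,7,8,9,10,11,12,13,14,15,16,17,18,19,20,21,22,23,24,25,26,27,28,29,30,31}
step 1: eval (a < 10)                {0,1,2,3,4,5,6,7,8,9,10,11,12,13,14,15,16,17,18,19,20,21,22,23,24,25,26,27,28,29,30,31}
step 2: d <- ((thread - d) // 2)     {0,1,2,3,4,5,6,7,8,9,10}
step 3: a <- max(d, (8 + 12))        {11,12,13,14,15,16,17,18,19,20,21,22,23,24,25,26,27,28,29,30,31}
step 4: a <- ((d - a) - (-4 * 5))    {11,12,13,14,15,16,17,18,19,20,21,22,23,24,25,26,27,28,29,30,31}
step 5: d <- min((thread - -7), (thread + a)) {11,12,13,14,15,16,17,18,19,20,21,22,23,24,25,26,27,28,29,30,31}
step 6: a <- max((2 * thread), (-9 * a)) {0,1,2,3,4,5,6,7,8,9,10,11,12,13,14,15,16,17,18,19,20,21,22,23,24,25,26,27,28,29,30,31}

Answer: 7 steps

d: 0,0,1,2,5,6,8,12,14,16,23,-29,-32,-47,-51,-55,-74,-79,-84,-107,-113,-119,-146,-153,-160,-191,-199,-207,-242,-251,-260,-299
a: 9,2,4,6,8,10,12,14,16,18,20,360,396,540,585,630,810,864,918,1134,1197,1260,1512,1584,1656,1944,2025,2106,2430,2520,2610,2970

steps = 7; useful = 170; efficiency = 170/224 = 85/112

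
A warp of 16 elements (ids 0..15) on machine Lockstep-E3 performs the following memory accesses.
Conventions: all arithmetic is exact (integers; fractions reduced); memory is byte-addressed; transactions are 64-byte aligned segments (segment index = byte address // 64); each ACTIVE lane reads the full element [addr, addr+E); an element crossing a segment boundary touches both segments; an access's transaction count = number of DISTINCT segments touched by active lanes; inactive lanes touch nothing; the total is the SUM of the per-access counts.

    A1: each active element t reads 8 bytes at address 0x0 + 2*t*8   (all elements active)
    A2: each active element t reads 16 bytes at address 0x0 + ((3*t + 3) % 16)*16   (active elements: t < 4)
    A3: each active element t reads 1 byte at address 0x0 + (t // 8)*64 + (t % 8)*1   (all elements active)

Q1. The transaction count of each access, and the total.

A1: 4 transactions
A2: 4 transactions
A3: 2 transactions

Answer: 4,4,2; total 10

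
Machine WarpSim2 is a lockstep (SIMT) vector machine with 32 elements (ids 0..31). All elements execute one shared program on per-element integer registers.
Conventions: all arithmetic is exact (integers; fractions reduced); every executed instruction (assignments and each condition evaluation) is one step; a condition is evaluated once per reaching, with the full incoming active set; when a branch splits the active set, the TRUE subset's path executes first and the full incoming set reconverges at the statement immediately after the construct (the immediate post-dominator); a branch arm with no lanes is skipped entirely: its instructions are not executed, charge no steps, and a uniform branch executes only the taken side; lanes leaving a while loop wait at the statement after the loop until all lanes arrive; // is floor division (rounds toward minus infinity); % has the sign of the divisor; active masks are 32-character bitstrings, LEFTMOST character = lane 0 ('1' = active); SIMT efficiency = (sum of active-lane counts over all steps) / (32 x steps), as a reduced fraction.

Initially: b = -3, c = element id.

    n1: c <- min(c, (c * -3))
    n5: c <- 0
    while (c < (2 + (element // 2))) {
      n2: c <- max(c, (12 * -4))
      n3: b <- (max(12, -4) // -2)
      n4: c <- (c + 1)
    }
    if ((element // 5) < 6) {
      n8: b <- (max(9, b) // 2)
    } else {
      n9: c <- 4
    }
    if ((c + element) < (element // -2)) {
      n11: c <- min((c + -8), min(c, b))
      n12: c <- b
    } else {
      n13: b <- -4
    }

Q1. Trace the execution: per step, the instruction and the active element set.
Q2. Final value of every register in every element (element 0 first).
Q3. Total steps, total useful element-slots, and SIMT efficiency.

step 0: c <- min(c, (c * -3))        11111111111111111111111111111111
step 1: c <- 0                       11111111111111111111111111111111
step 2: eval (c < (2 + (element // 2))) 11111111111111111111111111111111
step 3: c <- max(c, (12 * -4))       11111111111111111111111111111111
step 4: b <- (max(12, -4) // -2)     11111111111111111111111111111111
step 5: c <- (c + 1)                 11111111111111111111111111111111
step 6: eval (c < (2 + (element // 2))) 11111111111111111111111111111111
step 7: c <- max(c, (12 * -4))       11111111111111111111111111111111
step 8: b <- (max(12, -4) // -2)     11111111111111111111111111111111
step 9: c <- (c + 1)                 11111111111111111111111111111111
step 10: eval (c < (2 + (element // 2))) 11111111111111111111111111111111
step 11: c <- max(c, (12 * -4))       00111111111111111111111111111111
step 12: b <- (max(12, -4) // -2)     00111111111111111111111111111111
step 13: c <- (c + 1)                 00111111111111111111111111111111
step 14: eval (c < (2 + (element // 2))) 00111111111111111111111111111111
step 15: c <- max(c, (12 * -4))       00001111111111111111111111111111
step 16: b <- (max(12, -4) // -2)     00001111111111111111111111111111
step 17: c <- (c + 1)                 00001111111111111111111111111111
step 18: eval (c < (2 + (element // 2))) 00001111111111111111111111111111
step 19: c <- max(c, (12 * -4))       00000011111111111111111111111111
step 20: b <- (max(12, -4) // -2)     00000011111111111111111111111111
step 21: c <- (c + 1)                 00000011111111111111111111111111
step 22: eval (c < (2 + (element // 2))) 00000011111111111111111111111111
step 23: c <- max(c, (12 * -4))       00000000111111111111111111111111
step 24: b <- (max(12, -4) // -2)     00000000111111111111111111111111
step 25: c <- (c + 1)                 00000000111111111111111111111111
step 26: eval (c < (2 + (element // 2))) 00000000111111111111111111111111
step 27: c <- max(c, (12 * -4))       00000000001111111111111111111111
step 28: b <- (max(12, -4) // -2)     00000000001111111111111111111111
step 29: c <- (c + 1)                 00000000001111111111111111111111
step 30: eval (c < (2 + (element // 2))) 00000000001111111111111111111111
step 31: c <- max(c, (12 * -4))       00000000000011111111111111111111
step 32: b <- (max(12, -4) // -2)     00000000000011111111111111111111
step 33: c <- (c + 1)                 00000000000011111111111111111111
step 34: eval (c < (2 + (element // 2))) 00000000000011111111111111111111
step 35: c <- max(c, (12 * -4))       00000000000000111111111111111111
step 36: b <- (max(12, -4) // -2)     00000000000000111111111111111111
step 37: c <- (c + 1)                 00000000000000111111111111111111
step 38: eval (c < (2 + (element // 2))) 00000000000000111111111111111111
step 39: c <- max(c, (12 * -4))       00000000000000001111111111111111
step 40: b <- (max(12, -4) // -2)     00000000000000001111111111111111
step 41: c <- (c + 1)                 00000000000000001111111111111111
step 42: eval (c < (2 + (element // 2))) 00000000000000001111111111111111
step 43: c <- max(c, (12 * -4))       00000000000000000011111111111111
step 44: b <- (max(12, -4) // -2)     00000000000000000011111111111111
step 45: c <- (c + 1)                 00000000000000000011111111111111
step 46: eval (c < (2 + (element // 2))) 00000000000000000011111111111111
step 47: c <- max(c, (12 * -4))       00000000000000000000111111111111
step 48: b <- (max(12, -4) // -2)     00000000000000000000111111111111
step 49: c <- (c + 1)                 00000000000000000000111111111111
step 50: eval (c < (2 + (element // 2))) 00000000000000000000111111111111
step 51: c <- max(c, (12 * -4))       00000000000000000000001111111111
step 52: b <- (max(12, -4) // -2)     00000000000000000000001111111111
step 53: c <- (c + 1)                 00000000000000000000001111111111
step 54: eval (c < (2 + (element // 2))) 00000000000000000000001111111111
step 55: c <- max(c, (12 * -4))       00000000000000000000000011111111
step 56: b <- (max(12, -4) // -2)     00000000000000000000000011111111
step 57: c <- (c + 1)                 00000000000000000000000011111111
step 58: eval (c < (2 + (element // 2))) 00000000000000000000000011111111
step 59: c <- max(c, (12 * -4))       00000000000000000000000000111111
step 60: b <- (max(12, -4) // -2)     00000000000000000000000000111111
step 61: c <- (c + 1)                 00000000000000000000000000111111
step 62: eval (c < (2 + (element // 2))) 00000000000000000000000000111111
step 63: c <- max(c, (12 * -4))       00000000000000000000000000001111
step 64: b <- (max(12, -4) // -2)     00000000000000000000000000001111
step 65: c <- (c + 1)                 00000000000000000000000000001111
step 66: eval (c < (2 + (element // 2))) 00000000000000000000000000001111
step 67: c <- max(c, (12 * -4))       00000000000000000000000000000011
step 68: b <- (max(12, -4) // -2)     00000000000000000000000000000011
step 69: c <- (c + 1)                 00000000000000000000000000000011
step 70: eval (c < (2 + (element // 2))) 00000000000000000000000000000011
step 71: eval ((element // 5) < 6)    11111111111111111111111111111111
step 72: b <- (max(9, b) // 2)        11111111111111111111111111111100
step 73: c <- 4                       00000000000000000000000000000011
step 74: eval ((c + element) < (element // -2)) 11111111111111111111111111111111
step 75: b <- -4                      11111111111111111111111111111111

Answer: 76 steps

b: -4,-4,-4,-4,-4,-4,-4,-4,-4,-4,-4,-4,-4,-4,-4,-4,-4,-4,-4,-4,-4,-4,-4,-4,-4,-4,-4,-4,-4,-4,-4,-4
c: 2,2,3,3,4,4,5,5,6,6,7,7,8,8,9,9,10,10,11,11,12,12,13,13,14,14,15,15,16,16,4,4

steps = 76; useful = 1440; efficiency = 1440/2432 = 45/76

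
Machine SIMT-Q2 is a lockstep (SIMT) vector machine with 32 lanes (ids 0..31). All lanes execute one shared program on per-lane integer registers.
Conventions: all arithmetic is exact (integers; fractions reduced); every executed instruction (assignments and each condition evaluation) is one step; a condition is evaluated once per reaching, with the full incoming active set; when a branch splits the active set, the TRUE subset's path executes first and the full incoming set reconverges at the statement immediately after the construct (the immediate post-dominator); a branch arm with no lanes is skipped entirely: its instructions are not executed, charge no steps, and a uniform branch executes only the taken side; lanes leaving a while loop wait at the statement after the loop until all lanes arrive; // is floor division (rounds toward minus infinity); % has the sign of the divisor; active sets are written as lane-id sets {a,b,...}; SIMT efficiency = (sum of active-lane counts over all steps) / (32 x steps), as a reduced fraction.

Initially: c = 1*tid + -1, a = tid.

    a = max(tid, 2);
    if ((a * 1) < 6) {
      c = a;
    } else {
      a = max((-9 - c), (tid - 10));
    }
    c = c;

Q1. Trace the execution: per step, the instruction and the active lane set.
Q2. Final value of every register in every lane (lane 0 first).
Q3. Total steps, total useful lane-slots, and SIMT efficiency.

step 0: a <- max(tid, 2)             {0,1,2,3,4,5,6,7,8,9,10,11,12,13,14,15,16,17,18,19,20,21,22,23,24,25,26,27,28,29,30,31}
step 1: eval ((a * 1) < 6)           {0,1,2,3,4,5,6,7,8,9,10,11,12,13,14,15,16,17,18,19,20,21,22,23,24,25,26,27,28,29,30,31}
step 2: c <- a                       {0,1,2,3,4,5}
step 3: a <- max((-9 - c), (tid - 10)) {6,7,8,9,10,11,12,13,14,15,16,17,18,19,20,21,22,23,24,25,26,27,28,29,30,31}
step 4: c <- c                       {0,1,2,3,4,5,6,7,8,9,10,11,12,13,14,15,16,17,18,19,20,21,22,23,24,25,26,27,28,29,30,31}

Answer: 5 steps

c: 2,2,2,3,4,5,5,6,7,8,9,10,11,12,13,14,15,16,17,18,19,20,21,22,23,24,25,26,27,28,29,30
a: 2,2,2,3,4,5,-4,-3,-2,-1,0,1,2,3,4,5,6,7,8,9,10,11,12,13,14,15,16,17,18,19,20,21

steps = 5; useful = 128; efficiency = 128/160 = 4/5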